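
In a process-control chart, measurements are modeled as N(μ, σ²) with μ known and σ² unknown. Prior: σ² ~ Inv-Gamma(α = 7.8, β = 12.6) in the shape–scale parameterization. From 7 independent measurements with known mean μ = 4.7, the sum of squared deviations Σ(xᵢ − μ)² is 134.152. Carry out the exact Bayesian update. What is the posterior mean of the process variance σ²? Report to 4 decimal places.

7.7355

With known mean μ and an Inverse-Gamma(α, β) prior on σ², the Normal likelihood is conjugate: posterior is Inv-Gamma(α + n/2, β + Σ(xᵢ−μ)²/2).
Posterior: Inv-Gamma(7.8 + 7/2, 12.6 + 134.152/2) = Inv-Gamma(11.30, 79.6760).
E[σ²|data] = β/(α−1) = 79.6760/10.30 = 7.7355.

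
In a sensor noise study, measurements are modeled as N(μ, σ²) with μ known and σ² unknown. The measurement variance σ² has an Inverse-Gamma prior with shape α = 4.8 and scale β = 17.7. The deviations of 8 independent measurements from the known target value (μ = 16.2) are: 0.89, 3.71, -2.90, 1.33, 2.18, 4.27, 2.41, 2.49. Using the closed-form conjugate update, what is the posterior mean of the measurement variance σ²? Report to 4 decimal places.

With known mean μ and an Inverse-Gamma(α, β) prior on σ², the Normal likelihood is conjugate: posterior is Inv-Gamma(α + n/2, β + Σ(xᵢ−μ)²/2).
Σ(xᵢ−μ)² = (0.89)² + (3.71)² + (-2.90)² + (1.33)² + (2.18)² + (4.27)² + (2.41)² + (2.49)² = 59.7286.
Posterior: Inv-Gamma(4.8 + 8/2, 17.7 + 59.7286/2) = Inv-Gamma(8.80, 47.56430).
E[σ²|data] = β/(α−1) = 47.56430/7.80 = 6.0980.

6.0980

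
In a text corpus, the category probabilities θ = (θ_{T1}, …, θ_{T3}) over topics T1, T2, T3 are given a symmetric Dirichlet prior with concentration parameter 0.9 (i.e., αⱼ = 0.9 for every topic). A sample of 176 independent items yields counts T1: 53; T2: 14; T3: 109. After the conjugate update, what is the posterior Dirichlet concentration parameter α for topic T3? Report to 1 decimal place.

109.9

The Dirichlet prior is conjugate to the Multinomial likelihood: each posterior αⱼ = prior αⱼ + observed count nⱼ.
Posterior concentration: (53.9, 14.9, 109.9), total = 178.7.
α_{T3} = 0.9 + 109 = 109.9.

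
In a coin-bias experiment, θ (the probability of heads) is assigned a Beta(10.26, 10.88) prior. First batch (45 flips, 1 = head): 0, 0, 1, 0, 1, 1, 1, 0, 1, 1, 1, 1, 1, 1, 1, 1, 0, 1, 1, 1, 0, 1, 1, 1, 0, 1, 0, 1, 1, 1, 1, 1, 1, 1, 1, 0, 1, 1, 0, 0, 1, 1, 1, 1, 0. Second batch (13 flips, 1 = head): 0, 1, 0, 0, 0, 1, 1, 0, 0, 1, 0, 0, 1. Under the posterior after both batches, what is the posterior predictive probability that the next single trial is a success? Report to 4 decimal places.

The Beta prior is conjugate to a Binomial/Bernoulli likelihood; the update adds successes to α and failures to β.
After batch 1: Beta(10.26+33, 10.88+12) = Beta(43.26, 22.88).
After batch 2: Beta(43.26+5, 22.88+8) = Beta(48.26, 30.88).
For a single future Bernoulli trial, P(success | data) = α/(α+β) = 0.6098.

0.6098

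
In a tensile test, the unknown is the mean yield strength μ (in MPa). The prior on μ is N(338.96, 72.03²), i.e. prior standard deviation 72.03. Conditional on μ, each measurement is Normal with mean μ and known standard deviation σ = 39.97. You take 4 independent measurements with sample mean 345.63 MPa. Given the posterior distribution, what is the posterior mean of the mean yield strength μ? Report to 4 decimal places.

345.1532

For Normal data with known variance σ², a Normal(μ₀, σ₀²) prior on μ is conjugate. Posterior precision = 1/σ₀² + n/σ²; posterior mean is the precision-weighted average of μ₀ and x̄.
n·x̄ = 4·345.63 = 1382.52.
σ₀² = 72.03² = 5188.3209, σ² = 39.97² = 1597.6009; σ² + n·σ₀² = 1597.6009 + 4·5188.3209 = 22350.8845.
Posterior mean = (μ₀/σ₀² + n·x̄/σ²)/(1/σ₀² + n/σ²) = (σ²·μ₀ + σ₀²·n·x̄)/(σ² + n·σ₀²) = (1597.6009·338.96 + 5188.3209·1382.52)/22350.8845 = 7714480.211732/22350.8845 = 345.1532.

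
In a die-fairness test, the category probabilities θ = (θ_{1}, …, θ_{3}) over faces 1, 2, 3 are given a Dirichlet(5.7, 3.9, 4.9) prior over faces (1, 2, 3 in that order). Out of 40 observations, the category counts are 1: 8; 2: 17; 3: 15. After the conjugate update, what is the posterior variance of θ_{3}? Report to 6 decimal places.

The Dirichlet prior is conjugate to the Multinomial likelihood: each posterior αⱼ = prior αⱼ + observed count nⱼ.
Posterior concentration: (13.7, 20.9, 19.9), total = 54.5.
Var[θ_j] = α_j(Σα−α_j)/((Σα)²(Σα+1)) = 19.9·34.6/(54.5²·55.5) = 0.004177.

0.004177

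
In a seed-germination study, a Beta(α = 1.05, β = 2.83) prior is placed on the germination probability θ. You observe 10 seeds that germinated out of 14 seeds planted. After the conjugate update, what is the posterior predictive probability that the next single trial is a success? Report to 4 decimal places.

0.6180

The Beta prior is conjugate to a Binomial/Bernoulli likelihood; the update adds successes to α and failures to β.
Posterior: Beta(α+k, β+n−k) = Beta(1.05+10, 2.83+4) = Beta(11.05, 6.83).
For a single future Bernoulli trial, P(success | data) = α/(α+β) = 0.6180.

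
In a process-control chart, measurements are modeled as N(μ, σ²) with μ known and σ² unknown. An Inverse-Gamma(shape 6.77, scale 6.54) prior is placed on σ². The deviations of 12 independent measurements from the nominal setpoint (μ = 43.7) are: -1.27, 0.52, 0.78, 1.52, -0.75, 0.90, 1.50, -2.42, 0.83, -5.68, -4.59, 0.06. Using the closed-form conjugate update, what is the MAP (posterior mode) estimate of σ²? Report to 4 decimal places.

2.9551

With known mean μ and an Inverse-Gamma(α, β) prior on σ², the Normal likelihood is conjugate: posterior is Inv-Gamma(α + n/2, β + Σ(xᵢ−μ)²/2).
Σ(xᵢ−μ)² = (-1.27)² + (0.52)² + (0.78)² + (1.52)² + (-0.75)² + (0.90)² + (1.50)² + (-2.42)² + (0.83)² + (-5.68)² + (-4.59)² + (0.06)² = 68.3040.
Posterior: Inv-Gamma(6.77 + 12/2, 6.54 + 68.3040/2) = Inv-Gamma(12.77, 40.69200).
Mode = β/(α+1) = 40.69200/13.77 = 2.9551.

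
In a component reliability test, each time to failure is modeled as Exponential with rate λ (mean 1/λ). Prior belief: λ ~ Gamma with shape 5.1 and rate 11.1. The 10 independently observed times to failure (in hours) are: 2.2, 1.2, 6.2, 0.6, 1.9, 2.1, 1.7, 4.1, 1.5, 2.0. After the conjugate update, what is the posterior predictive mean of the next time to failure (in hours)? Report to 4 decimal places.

With a Gamma(shape α, rate β) prior on the exponential rate λ, the posterior after n observations with total T = Σxᵢ is Gamma(α+n, β+T).
Sum of observations T = 23.5 hours; n = 10.
Posterior: Gamma(5.1+10, 11.1+23.5) = Gamma(15.1, 34.6).
The predictive distribution for the next observation is Lomax; its mean is β/(α−1) = 34.6/14.1 = 2.4539.

2.4539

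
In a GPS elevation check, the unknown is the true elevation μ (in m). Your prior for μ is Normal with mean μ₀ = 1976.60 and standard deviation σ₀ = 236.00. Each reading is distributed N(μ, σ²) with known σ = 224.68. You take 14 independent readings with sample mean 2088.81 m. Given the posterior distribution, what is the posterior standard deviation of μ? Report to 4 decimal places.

58.1940

For Normal data with known variance σ², a Normal(μ₀, σ₀²) prior on μ is conjugate. Posterior precision = 1/σ₀² + n/σ²; posterior mean is the precision-weighted average of μ₀ and x̄.
σ₀² = 236.00² = 55696, σ² = 224.68² = 50481.1024; σ² + n·σ₀² = 50481.1024 + 14·55696 = 830225.1024.
Posterior precision = 1/σ₀² + n/σ² = 1/55696 + 14/50481.1024 = (σ² + n·σ₀²)/(σ₀²σ²) = 830225.1024/(55696·50481.1024); posterior variance σₙ² = σ₀²σ²/(σ² + n·σ₀²) = 55696·50481.1024/830225.1024 = 3386.545975.
Posterior SD = √σₙ² = √(55696·50481.1024/830225.1024) = 58.1940.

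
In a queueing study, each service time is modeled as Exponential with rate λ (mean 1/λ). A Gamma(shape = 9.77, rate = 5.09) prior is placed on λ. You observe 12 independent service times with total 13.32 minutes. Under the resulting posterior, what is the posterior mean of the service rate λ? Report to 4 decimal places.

With a Gamma(shape α, rate β) prior on the exponential rate λ, the posterior after n observations with total T = Σxᵢ is Gamma(α+n, β+T).
Posterior: Gamma(9.77+12, 5.09+13.32) = Gamma(21.77, 18.41).
Posterior mean of λ = α/β = 21.77/18.41 = 1.1825.

1.1825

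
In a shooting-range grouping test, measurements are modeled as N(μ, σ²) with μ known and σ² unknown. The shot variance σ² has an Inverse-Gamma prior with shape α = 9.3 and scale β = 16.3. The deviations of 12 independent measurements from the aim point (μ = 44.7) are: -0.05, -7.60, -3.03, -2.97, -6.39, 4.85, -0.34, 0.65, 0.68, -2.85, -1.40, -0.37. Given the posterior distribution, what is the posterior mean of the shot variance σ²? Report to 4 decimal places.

6.4314

With known mean μ and an Inverse-Gamma(α, β) prior on σ², the Normal likelihood is conjugate: posterior is Inv-Gamma(α + n/2, β + Σ(xᵢ−μ)²/2).
Σ(xᵢ−μ)² = (-0.05)² + (-7.60)² + (-3.03)² + (-2.97)² + (-6.39)² + (4.85)² + (-0.34)² + (0.65)² + (0.68)² + (-2.85)² + (-1.40)² + (-0.37)² = 151.3388.
Posterior: Inv-Gamma(9.3 + 12/2, 16.3 + 151.3388/2) = Inv-Gamma(15.30, 91.96940).
E[σ²|data] = β/(α−1) = 91.96940/14.30 = 6.4314.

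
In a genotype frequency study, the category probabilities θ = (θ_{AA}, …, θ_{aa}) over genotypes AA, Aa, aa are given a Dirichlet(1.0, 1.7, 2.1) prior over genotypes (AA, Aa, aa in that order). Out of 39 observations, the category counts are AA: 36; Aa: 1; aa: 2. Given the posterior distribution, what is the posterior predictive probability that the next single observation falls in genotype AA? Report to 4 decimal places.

0.8447

The Dirichlet prior is conjugate to the Multinomial likelihood: each posterior αⱼ = prior αⱼ + observed count nⱼ.
Posterior concentration: (37.0, 2.7, 4.1), total = 43.8.
P(next = AA | data) = α_{AA}/Σα = 0.8447.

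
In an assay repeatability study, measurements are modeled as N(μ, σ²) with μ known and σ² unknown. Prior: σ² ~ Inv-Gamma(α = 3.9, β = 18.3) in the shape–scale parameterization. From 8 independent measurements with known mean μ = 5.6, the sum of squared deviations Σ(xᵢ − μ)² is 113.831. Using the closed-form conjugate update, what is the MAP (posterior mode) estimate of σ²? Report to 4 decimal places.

8.4512

With known mean μ and an Inverse-Gamma(α, β) prior on σ², the Normal likelihood is conjugate: posterior is Inv-Gamma(α + n/2, β + Σ(xᵢ−μ)²/2).
Posterior: Inv-Gamma(3.9 + 8/2, 18.3 + 113.831/2) = Inv-Gamma(7.90, 75.2155).
Mode = β/(α+1) = 75.2155/8.90 = 8.4512.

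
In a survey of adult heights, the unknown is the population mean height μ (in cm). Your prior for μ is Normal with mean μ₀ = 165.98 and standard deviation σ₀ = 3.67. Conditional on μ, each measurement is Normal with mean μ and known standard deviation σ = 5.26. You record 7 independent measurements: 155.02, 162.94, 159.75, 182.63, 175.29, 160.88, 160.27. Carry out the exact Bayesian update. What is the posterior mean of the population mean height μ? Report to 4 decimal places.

165.4189

For Normal data with known variance σ², a Normal(μ₀, σ₀²) prior on μ is conjugate. Posterior precision = 1/σ₀² + n/σ²; posterior mean is the precision-weighted average of μ₀ and x̄.
Σxᵢ = 155.02 + 162.94 + 159.75 + 182.63 + 175.29 + 160.88 + 160.27 = 1156.78, so n·x̄ = 1156.78.
σ₀² = 3.67² = 13.4689, σ² = 5.26² = 27.6676; σ² + n·σ₀² = 27.6676 + 7·13.4689 = 121.9499.
Posterior mean = (μ₀/σ₀² + n·x̄/σ²)/(1/σ₀² + n/σ²) = (σ²·μ₀ + σ₀²·n·x̄)/(σ² + n·σ₀²) = (27.6676·165.98 + 13.4689·1156.78)/121.9499 = 20172.82239/121.9499 = 165.4189.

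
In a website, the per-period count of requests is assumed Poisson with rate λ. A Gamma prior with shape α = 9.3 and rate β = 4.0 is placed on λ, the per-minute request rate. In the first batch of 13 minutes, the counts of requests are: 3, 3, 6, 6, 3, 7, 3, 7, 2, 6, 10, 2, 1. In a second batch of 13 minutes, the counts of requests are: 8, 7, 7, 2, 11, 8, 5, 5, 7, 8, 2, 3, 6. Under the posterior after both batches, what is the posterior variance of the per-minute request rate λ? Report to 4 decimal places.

With a Gamma(shape α, rate β) prior, the Poisson likelihood is conjugate: the posterior is Gamma(α + ΣXᵢ, β + n).
Batch 1: sum of counts S = 59 over n = 13 minutes.
After batch 1: Gamma(α+S, β+n) = Gamma(9.3+59, 4.0+13) = Gamma(68.3, 17.0).
Batch 2: sum of counts S = 79 over n = 13 minutes.
After batch 2: Gamma(α+S, β+n) = Gamma(68.3+79, 17.0+13) = Gamma(147.3, 30.0).
Var = α/β² = 147.3/30.0² = 0.1637.

0.1637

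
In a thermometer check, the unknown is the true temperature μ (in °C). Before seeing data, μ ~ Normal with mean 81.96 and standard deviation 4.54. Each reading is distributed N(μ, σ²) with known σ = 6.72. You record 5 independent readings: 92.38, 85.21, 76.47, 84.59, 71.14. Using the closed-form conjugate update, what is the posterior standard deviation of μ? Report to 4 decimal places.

2.5060

For Normal data with known variance σ², a Normal(μ₀, σ₀²) prior on μ is conjugate. Posterior precision = 1/σ₀² + n/σ²; posterior mean is the precision-weighted average of μ₀ and x̄.
σ₀² = 4.54² = 20.6116, σ² = 6.72² = 45.1584; σ² + n·σ₀² = 45.1584 + 5·20.6116 = 148.2164.
Posterior precision = 1/σ₀² + n/σ² = 1/20.6116 + 5/45.1584 = (σ² + n·σ₀²)/(σ₀²σ²) = 148.2164/(20.6116·45.1584); posterior variance σₙ² = σ₀²σ²/(σ² + n·σ₀²) = 20.6116·45.1584/148.2164 = 6.279918.
Posterior SD = √σₙ² = √(20.6116·45.1584/148.2164) = 2.5060.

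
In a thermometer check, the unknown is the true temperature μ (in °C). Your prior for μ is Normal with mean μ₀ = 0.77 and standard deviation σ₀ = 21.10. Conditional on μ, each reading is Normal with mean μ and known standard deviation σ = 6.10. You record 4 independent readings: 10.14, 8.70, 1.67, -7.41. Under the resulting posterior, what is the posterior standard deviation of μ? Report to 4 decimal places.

3.0186

For Normal data with known variance σ², a Normal(μ₀, σ₀²) prior on μ is conjugate. Posterior precision = 1/σ₀² + n/σ²; posterior mean is the precision-weighted average of μ₀ and x̄.
σ₀² = 21.10² = 445.21, σ² = 6.10² = 37.21; σ² + n·σ₀² = 37.21 + 4·445.21 = 1818.05.
Posterior precision = 1/σ₀² + n/σ² = 1/445.21 + 4/37.21 = (σ² + n·σ₀²)/(σ₀²σ²) = 1818.05/(445.21·37.21); posterior variance σₙ² = σ₀²σ²/(σ² + n·σ₀²) = 445.21·37.21/1818.05 = 9.112106.
Posterior SD = √σₙ² = √(445.21·37.21/1818.05) = 3.0186.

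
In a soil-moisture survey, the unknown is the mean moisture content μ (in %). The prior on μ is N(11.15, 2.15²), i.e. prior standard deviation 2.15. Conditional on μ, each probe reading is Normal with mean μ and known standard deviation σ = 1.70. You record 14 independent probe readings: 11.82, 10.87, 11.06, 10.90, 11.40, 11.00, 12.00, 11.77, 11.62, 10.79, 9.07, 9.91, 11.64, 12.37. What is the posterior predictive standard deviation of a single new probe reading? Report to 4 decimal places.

1.7572

For Normal data with known variance σ², a Normal(μ₀, σ₀²) prior on μ is conjugate. Posterior precision = 1/σ₀² + n/σ²; posterior mean is the precision-weighted average of μ₀ and x̄.
σ₀² = 2.15² = 4.6225, σ² = 1.70² = 2.89; σ² + n·σ₀² = 2.89 + 14·4.6225 = 67.605.
Posterior precision = 1/σ₀² + n/σ² = 1/4.6225 + 14/2.89 = (σ² + n·σ₀²)/(σ₀²σ²) = 67.605/(4.6225·2.89); posterior variance σₙ² = σ₀²σ²/(σ² + n·σ₀²) = 4.6225·2.89/67.605 = 0.197604.
Predictive variance for one new observation = σₙ² + σ² = 4.6225·2.89/67.605 + 2.89 = σ²·(σ₀² + 67.605)/67.605 = 2.89·72.2275/67.605 = 3.087604; SD = √(2.89·72.2275/67.605) = 1.7572.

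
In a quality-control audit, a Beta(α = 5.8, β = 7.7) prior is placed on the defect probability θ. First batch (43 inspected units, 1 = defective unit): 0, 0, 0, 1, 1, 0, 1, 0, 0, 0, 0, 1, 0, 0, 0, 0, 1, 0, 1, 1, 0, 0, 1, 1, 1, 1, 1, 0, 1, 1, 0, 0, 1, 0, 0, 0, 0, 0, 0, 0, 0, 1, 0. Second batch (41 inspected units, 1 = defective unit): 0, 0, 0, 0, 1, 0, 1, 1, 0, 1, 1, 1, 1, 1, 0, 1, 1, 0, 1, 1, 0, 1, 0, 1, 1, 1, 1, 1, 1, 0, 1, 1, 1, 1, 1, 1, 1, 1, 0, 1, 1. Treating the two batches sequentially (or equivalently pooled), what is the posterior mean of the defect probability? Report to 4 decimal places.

0.5210

The Beta prior is conjugate to a Binomial/Bernoulli likelihood; the update adds successes to α and failures to β.
After batch 1: Beta(5.8+16, 7.7+27) = Beta(21.8, 34.7).
After batch 2: Beta(21.8+29, 34.7+12) = Beta(50.8, 46.7).
Posterior mean = α/(α+β) = 50.8/97.5 = 0.5210.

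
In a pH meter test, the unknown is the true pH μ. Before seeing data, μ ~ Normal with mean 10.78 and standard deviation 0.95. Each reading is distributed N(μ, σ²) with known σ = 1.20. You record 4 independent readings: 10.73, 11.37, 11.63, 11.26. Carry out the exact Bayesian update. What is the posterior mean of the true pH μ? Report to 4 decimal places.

11.1142

For Normal data with known variance σ², a Normal(μ₀, σ₀²) prior on μ is conjugate. Posterior precision = 1/σ₀² + n/σ²; posterior mean is the precision-weighted average of μ₀ and x̄.
Σxᵢ = 10.73 + 11.37 + 11.63 + 11.26 = 44.99, so n·x̄ = 44.99.
σ₀² = 0.95² = 0.9025, σ² = 1.20² = 1.44; σ² + n·σ₀² = 1.44 + 4·0.9025 = 5.05.
Posterior mean = (μ₀/σ₀² + n·x̄/σ²)/(1/σ₀² + n/σ²) = (σ²·μ₀ + σ₀²·n·x̄)/(σ² + n·σ₀²) = (1.44·10.78 + 0.9025·44.99)/5.05 = 56.126675/5.05 = 11.1142.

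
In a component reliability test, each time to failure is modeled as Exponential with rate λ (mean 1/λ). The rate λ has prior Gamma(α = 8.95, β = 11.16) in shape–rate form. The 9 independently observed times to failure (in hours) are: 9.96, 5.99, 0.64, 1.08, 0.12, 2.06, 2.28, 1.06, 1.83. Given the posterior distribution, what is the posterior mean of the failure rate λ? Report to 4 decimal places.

0.4961

With a Gamma(shape α, rate β) prior on the exponential rate λ, the posterior after n observations with total T = Σxᵢ is Gamma(α+n, β+T).
Sum of observations T = 25.02 hours; n = 9.
Posterior: Gamma(8.95+9, 11.16+25.02) = Gamma(17.95, 36.18).
Posterior mean of λ = α/β = 17.95/36.18 = 0.4961.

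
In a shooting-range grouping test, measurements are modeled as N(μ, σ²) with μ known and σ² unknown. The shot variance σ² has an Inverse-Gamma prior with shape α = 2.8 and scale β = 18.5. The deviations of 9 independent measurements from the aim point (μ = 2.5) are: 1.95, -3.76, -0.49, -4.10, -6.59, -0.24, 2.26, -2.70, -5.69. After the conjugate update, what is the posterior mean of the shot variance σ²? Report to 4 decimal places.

12.7182

With known mean μ and an Inverse-Gamma(α, β) prior on σ², the Normal likelihood is conjugate: posterior is Inv-Gamma(α + n/2, β + Σ(xᵢ−μ)²/2).
Σ(xᵢ−μ)² = (1.95)² + (-3.76)² + (-0.49)² + (-4.10)² + (-6.59)² + (-0.24)² + (2.26)² + (-2.70)² + (-5.69)² = 123.2496.
Posterior: Inv-Gamma(2.8 + 9/2, 18.5 + 123.2496/2) = Inv-Gamma(7.30, 80.12480).
E[σ²|data] = β/(α−1) = 80.12480/6.30 = 12.7182.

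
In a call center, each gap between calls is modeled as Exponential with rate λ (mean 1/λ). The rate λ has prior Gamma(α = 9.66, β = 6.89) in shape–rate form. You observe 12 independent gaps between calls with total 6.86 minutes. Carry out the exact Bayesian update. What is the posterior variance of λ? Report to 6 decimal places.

0.114565

With a Gamma(shape α, rate β) prior on the exponential rate λ, the posterior after n observations with total T = Σxᵢ is Gamma(α+n, β+T).
Posterior: Gamma(9.66+12, 6.89+6.86) = Gamma(21.66, 13.75).
Var = α/β² = 0.114565.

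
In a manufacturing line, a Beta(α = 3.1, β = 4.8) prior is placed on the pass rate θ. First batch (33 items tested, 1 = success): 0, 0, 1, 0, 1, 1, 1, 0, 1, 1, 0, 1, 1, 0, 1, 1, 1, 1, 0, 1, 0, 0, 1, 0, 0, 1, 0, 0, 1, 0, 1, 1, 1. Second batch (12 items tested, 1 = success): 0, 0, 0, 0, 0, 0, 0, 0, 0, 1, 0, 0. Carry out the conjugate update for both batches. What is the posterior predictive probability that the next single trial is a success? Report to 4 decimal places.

The Beta prior is conjugate to a Binomial/Bernoulli likelihood; the update adds successes to α and failures to β.
After batch 1: Beta(3.1+19, 4.8+14) = Beta(22.1, 18.8).
After batch 2: Beta(22.1+1, 18.8+11) = Beta(23.1, 29.8).
For a single future Bernoulli trial, P(success | data) = α/(α+β) = 0.4367.

0.4367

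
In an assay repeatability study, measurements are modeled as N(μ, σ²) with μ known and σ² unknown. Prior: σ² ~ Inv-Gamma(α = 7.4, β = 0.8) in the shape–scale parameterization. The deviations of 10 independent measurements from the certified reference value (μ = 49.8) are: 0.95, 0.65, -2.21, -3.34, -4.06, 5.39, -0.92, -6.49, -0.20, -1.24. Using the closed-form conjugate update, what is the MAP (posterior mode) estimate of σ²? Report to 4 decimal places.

4.0688

With known mean μ and an Inverse-Gamma(α, β) prior on σ², the Normal likelihood is conjugate: posterior is Inv-Gamma(α + n/2, β + Σ(xᵢ−μ)²/2).
Σ(xᵢ−μ)² = (0.95)² + (0.65)² + (-2.21)² + (-3.34)² + (-4.06)² + (5.39)² + (-0.92)² + (-6.49)² + (-0.20)² + (-1.24)² = 107.4445.
Posterior: Inv-Gamma(7.4 + 10/2, 0.8 + 107.4445/2) = Inv-Gamma(12.40, 54.52225).
Mode = β/(α+1) = 54.52225/13.40 = 4.0688.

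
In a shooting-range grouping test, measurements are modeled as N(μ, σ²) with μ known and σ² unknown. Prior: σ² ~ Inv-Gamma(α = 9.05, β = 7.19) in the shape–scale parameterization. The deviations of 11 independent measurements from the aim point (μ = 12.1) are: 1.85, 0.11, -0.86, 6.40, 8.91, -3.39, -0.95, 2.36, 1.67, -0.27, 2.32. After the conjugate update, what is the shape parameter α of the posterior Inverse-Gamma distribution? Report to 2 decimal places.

14.55

With known mean μ and an Inverse-Gamma(α, β) prior on σ², the Normal likelihood is conjugate: posterior is Inv-Gamma(α + n/2, β + Σ(xᵢ−μ)²/2).
Σ(xᵢ−μ)² = (1.85)² + (0.11)² + (-0.86)² + (6.40)² + (8.91)² + (-3.39)² + (-0.95)² + (2.36)² + (1.67)² + (-0.27)² + (2.32)² = 150.7307.
Posterior: Inv-Gamma(9.05 + 11/2, 7.19 + 150.7307/2) = Inv-Gamma(14.55, 82.55535).
Posterior α = 14.55.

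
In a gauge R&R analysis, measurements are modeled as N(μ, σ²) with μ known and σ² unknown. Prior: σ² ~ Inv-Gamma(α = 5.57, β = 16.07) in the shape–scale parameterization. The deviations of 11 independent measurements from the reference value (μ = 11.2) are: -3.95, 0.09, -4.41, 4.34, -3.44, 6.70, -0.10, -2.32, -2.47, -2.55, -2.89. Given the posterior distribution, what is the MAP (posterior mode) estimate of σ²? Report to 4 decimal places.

7.0052

With known mean μ and an Inverse-Gamma(α, β) prior on σ², the Normal likelihood is conjugate: posterior is Inv-Gamma(α + n/2, β + Σ(xᵢ−μ)²/2).
Σ(xᵢ−μ)² = (-3.95)² + (0.09)² + (-4.41)² + (4.34)² + (-3.44)² + (6.70)² + (-0.10)² + (-2.32)² + (-2.47)² + (-2.55)² + (-2.89)² = 136.9658.
Posterior: Inv-Gamma(5.57 + 11/2, 16.07 + 136.9658/2) = Inv-Gamma(11.07, 84.55290).
Mode = β/(α+1) = 84.55290/12.07 = 7.0052.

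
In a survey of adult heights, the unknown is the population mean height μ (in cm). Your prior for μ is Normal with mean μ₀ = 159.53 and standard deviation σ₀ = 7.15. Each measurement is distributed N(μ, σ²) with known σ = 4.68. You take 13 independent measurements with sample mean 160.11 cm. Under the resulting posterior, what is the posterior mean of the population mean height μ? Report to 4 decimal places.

160.0915

For Normal data with known variance σ², a Normal(μ₀, σ₀²) prior on μ is conjugate. Posterior precision = 1/σ₀² + n/σ²; posterior mean is the precision-weighted average of μ₀ and x̄.
n·x̄ = 13·160.11 = 2081.43.
σ₀² = 7.15² = 51.1225, σ² = 4.68² = 21.9024; σ² + n·σ₀² = 21.9024 + 13·51.1225 = 686.4949.
Posterior mean = (μ₀/σ₀² + n·x̄/σ²)/(1/σ₀² + n/σ²) = (σ²·μ₀ + σ₀²·n·x̄)/(σ² + n·σ₀²) = (21.9024·159.53 + 51.1225·2081.43)/686.4949 = 109901.995047/686.4949 = 160.0915.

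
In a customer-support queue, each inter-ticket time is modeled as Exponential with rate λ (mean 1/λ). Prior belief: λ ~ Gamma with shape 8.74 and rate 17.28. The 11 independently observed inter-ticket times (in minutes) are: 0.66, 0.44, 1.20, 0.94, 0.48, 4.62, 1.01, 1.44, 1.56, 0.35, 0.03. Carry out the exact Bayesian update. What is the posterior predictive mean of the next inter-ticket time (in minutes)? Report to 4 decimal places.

1.6014

With a Gamma(shape α, rate β) prior on the exponential rate λ, the posterior after n observations with total T = Σxᵢ is Gamma(α+n, β+T).
Sum of observations T = 12.73 minutes; n = 11.
Posterior: Gamma(8.74+11, 17.28+12.73) = Gamma(19.74, 30.01).
The predictive distribution for the next observation is Lomax; its mean is β/(α−1) = 30.01/18.74 = 1.6014.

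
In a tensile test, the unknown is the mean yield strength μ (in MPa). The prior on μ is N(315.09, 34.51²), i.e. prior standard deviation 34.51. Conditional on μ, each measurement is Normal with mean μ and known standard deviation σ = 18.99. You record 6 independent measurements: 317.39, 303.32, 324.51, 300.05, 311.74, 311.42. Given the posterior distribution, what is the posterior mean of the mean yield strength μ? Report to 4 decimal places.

For Normal data with known variance σ², a Normal(μ₀, σ₀²) prior on μ is conjugate. Posterior precision = 1/σ₀² + n/σ²; posterior mean is the precision-weighted average of μ₀ and x̄.
Σxᵢ = 317.39 + 303.32 + 324.51 + 300.05 + 311.74 + 311.42 = 1868.43, so n·x̄ = 1868.43.
σ₀² = 34.51² = 1190.9401, σ² = 18.99² = 360.6201; σ² + n·σ₀² = 360.6201 + 6·1190.9401 = 7506.2607.
Posterior mean = (μ₀/σ₀² + n·x̄/σ²)/(1/σ₀² + n/σ²) = (σ²·μ₀ + σ₀²·n·x̄)/(σ² + n·σ₀²) = (360.6201·315.09 + 1190.9401·1868.43)/7506.2607 = 2338815.998352/7506.2607 = 311.5820.

311.5820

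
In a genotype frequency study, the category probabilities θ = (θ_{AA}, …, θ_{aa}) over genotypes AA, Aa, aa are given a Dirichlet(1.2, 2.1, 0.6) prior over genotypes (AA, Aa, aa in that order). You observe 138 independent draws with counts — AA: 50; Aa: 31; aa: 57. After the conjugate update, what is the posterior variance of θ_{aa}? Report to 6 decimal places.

The Dirichlet prior is conjugate to the Multinomial likelihood: each posterior αⱼ = prior αⱼ + observed count nⱼ.
Posterior concentration: (51.2, 33.1, 57.6), total = 141.9.
Var[θ_j] = α_j(Σα−α_j)/((Σα)²(Σα+1)) = 57.6·84.3/(141.9²·142.9) = 0.001688.

0.001688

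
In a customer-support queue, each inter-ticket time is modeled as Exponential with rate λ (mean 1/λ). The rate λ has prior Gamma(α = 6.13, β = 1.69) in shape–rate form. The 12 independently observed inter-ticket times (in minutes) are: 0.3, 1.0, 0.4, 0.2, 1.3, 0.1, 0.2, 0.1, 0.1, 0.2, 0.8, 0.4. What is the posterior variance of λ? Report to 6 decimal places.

With a Gamma(shape α, rate β) prior on the exponential rate λ, the posterior after n observations with total T = Σxᵢ is Gamma(α+n, β+T).
Sum of observations T = 5.1 minutes; n = 12.
Posterior: Gamma(6.13+12, 1.69+5.1) = Gamma(18.13, 6.79).
Var = α/β² = 0.393241.

0.393241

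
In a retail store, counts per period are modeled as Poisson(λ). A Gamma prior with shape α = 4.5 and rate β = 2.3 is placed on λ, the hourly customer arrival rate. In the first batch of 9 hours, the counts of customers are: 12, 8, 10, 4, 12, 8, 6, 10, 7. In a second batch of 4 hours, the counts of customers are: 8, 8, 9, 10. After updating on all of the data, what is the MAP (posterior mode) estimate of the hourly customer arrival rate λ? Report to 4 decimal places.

7.5490

With a Gamma(shape α, rate β) prior, the Poisson likelihood is conjugate: the posterior is Gamma(α + ΣXᵢ, β + n).
Batch 1: sum of counts S = 77 over n = 9 hours.
After batch 1: Gamma(α+S, β+n) = Gamma(4.5+77, 2.3+9) = Gamma(81.5, 11.3).
Batch 2: sum of counts S = 35 over n = 4 hours.
After batch 2: Gamma(α+S, β+n) = Gamma(81.5+35, 11.3+4) = Gamma(116.5, 15.3).
Mode of Gamma(α,β) for α≥1 is (α−1)/β = 115.5/15.3 = 7.5490.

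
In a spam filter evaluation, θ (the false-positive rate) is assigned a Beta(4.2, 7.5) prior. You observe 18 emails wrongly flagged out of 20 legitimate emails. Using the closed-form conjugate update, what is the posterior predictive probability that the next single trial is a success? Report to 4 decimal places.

The Beta prior is conjugate to a Binomial/Bernoulli likelihood; the update adds successes to α and failures to β.
Posterior: Beta(α+k, β+n−k) = Beta(4.2+18, 7.5+2) = Beta(22.2, 9.5).
For a single future Bernoulli trial, P(success | data) = α/(α+β) = 0.7003.

0.7003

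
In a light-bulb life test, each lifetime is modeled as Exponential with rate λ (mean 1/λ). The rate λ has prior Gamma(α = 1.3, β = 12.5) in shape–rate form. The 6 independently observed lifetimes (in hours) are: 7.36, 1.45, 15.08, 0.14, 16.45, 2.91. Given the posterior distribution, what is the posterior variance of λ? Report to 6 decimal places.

0.002337

With a Gamma(shape α, rate β) prior on the exponential rate λ, the posterior after n observations with total T = Σxᵢ is Gamma(α+n, β+T).
Sum of observations T = 43.39 hours; n = 6.
Posterior: Gamma(1.3+6, 12.5+43.39) = Gamma(7.3, 55.89).
Var = α/β² = 0.002337.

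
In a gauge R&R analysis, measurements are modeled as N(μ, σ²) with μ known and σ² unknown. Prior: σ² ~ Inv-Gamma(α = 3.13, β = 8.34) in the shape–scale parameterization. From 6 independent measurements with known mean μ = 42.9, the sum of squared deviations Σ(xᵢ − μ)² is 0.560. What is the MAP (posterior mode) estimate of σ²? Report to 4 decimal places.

1.2090

With known mean μ and an Inverse-Gamma(α, β) prior on σ², the Normal likelihood is conjugate: posterior is Inv-Gamma(α + n/2, β + Σ(xᵢ−μ)²/2).
Posterior: Inv-Gamma(3.13 + 6/2, 8.34 + 0.560/2) = Inv-Gamma(6.13, 8.6200).
Mode = β/(α+1) = 8.6200/7.13 = 1.2090.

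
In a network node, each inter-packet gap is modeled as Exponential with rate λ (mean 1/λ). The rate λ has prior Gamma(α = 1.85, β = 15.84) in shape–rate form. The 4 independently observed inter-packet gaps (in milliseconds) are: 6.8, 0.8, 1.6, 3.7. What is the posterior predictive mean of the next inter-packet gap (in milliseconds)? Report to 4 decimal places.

5.9258

With a Gamma(shape α, rate β) prior on the exponential rate λ, the posterior after n observations with total T = Σxᵢ is Gamma(α+n, β+T).
Sum of observations T = 12.9 milliseconds; n = 4.
Posterior: Gamma(1.85+4, 15.84+12.9) = Gamma(5.85, 28.74).
The predictive distribution for the next observation is Lomax; its mean is β/(α−1) = 28.74/4.85 = 5.9258.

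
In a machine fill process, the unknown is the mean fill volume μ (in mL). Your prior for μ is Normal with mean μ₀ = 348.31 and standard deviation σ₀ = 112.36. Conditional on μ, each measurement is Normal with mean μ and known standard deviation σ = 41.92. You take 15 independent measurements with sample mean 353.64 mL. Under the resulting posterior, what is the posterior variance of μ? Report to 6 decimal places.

116.075298

For Normal data with known variance σ², a Normal(μ₀, σ₀²) prior on μ is conjugate. Posterior precision = 1/σ₀² + n/σ²; posterior mean is the precision-weighted average of μ₀ and x̄.
σ₀² = 112.36² = 12624.7696, σ² = 41.92² = 1757.2864; σ² + n·σ₀² = 1757.2864 + 15·12624.7696 = 191128.8304.
Posterior precision = 1/σ₀² + n/σ² = 1/12624.7696 + 15/1757.2864 = (σ² + n·σ₀²)/(σ₀²σ²) = 191128.8304/(12624.7696·1757.2864); posterior variance σₙ² = σ₀²σ²/(σ² + n·σ₀²) = 12624.7696·1757.2864/191128.8304 = 116.075298.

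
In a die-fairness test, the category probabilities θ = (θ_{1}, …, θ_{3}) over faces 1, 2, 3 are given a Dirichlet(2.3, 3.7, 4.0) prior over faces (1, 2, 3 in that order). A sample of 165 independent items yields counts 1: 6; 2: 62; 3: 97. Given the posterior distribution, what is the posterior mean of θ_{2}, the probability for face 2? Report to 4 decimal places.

The Dirichlet prior is conjugate to the Multinomial likelihood: each posterior αⱼ = prior αⱼ + observed count nⱼ.
Posterior concentration: (8.3, 65.7, 101.0), total = 175.0.
E[θ_{2}|data] = α_{2}/Σα = 65.7/175.0 = 0.3754.

0.3754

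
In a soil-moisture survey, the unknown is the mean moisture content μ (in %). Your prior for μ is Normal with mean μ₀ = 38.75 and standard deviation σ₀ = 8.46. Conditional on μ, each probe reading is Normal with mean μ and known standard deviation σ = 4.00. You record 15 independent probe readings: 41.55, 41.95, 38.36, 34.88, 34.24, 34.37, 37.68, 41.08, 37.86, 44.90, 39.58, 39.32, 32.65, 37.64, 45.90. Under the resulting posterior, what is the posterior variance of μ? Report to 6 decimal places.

For Normal data with known variance σ², a Normal(μ₀, σ₀²) prior on μ is conjugate. Posterior precision = 1/σ₀² + n/σ²; posterior mean is the precision-weighted average of μ₀ and x̄.
σ₀² = 8.46² = 71.5716, σ² = 4.00² = 16; σ² + n·σ₀² = 16 + 15·71.5716 = 1089.574.
Posterior precision = 1/σ₀² + n/σ² = 1/71.5716 + 15/16 = (σ² + n·σ₀²)/(σ₀²σ²) = 1089.574/(71.5716·16); posterior variance σₙ² = σ₀²σ²/(σ² + n·σ₀²) = 71.5716·16/1089.574 = 1.051003.

1.051003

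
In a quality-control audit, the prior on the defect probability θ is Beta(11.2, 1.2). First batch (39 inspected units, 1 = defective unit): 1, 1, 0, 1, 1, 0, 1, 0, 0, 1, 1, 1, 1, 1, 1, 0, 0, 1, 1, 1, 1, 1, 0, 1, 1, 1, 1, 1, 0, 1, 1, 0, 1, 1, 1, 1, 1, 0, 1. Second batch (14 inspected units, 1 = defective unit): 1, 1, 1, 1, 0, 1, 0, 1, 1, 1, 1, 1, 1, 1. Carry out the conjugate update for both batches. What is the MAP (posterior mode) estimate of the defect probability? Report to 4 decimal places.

0.8076

The Beta prior is conjugate to a Binomial/Bernoulli likelihood; the update adds successes to α and failures to β.
After batch 1: Beta(11.2+29, 1.2+10) = Beta(40.2, 11.2).
After batch 2: Beta(40.2+12, 11.2+2) = Beta(52.2, 13.2).
Mode of Beta(a,b) for a,b>1 is (a−1)/(a+b−2) = 51.2/63.4 = 0.8076.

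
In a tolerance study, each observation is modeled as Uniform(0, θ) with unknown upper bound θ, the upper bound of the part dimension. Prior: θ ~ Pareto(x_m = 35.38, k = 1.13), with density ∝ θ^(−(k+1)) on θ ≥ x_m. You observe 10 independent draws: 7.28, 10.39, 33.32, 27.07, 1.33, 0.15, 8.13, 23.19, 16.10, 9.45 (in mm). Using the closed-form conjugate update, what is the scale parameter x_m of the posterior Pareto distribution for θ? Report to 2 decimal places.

A Pareto(scale x_m, shape k) prior on the upper bound θ of Uniform(0, θ) is conjugate: posterior is Pareto(max(x_m, max xᵢ), k + n).
Sample maximum = 33.32; prior scale x_m = 35.38 → posterior scale = max = 35.38.
Posterior shape = 1.13 + 10 = 11.13.
Posterior scale x_m = 35.38.

35.38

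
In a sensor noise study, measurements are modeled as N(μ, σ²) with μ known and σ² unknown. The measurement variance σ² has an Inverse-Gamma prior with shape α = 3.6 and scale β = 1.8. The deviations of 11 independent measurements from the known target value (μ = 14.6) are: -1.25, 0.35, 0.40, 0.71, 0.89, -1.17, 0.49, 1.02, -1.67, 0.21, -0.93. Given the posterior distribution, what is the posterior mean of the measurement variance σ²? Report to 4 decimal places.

With known mean μ and an Inverse-Gamma(α, β) prior on σ², the Normal likelihood is conjugate: posterior is Inv-Gamma(α + n/2, β + Σ(xᵢ−μ)²/2).
Σ(xᵢ−μ)² = (-1.25)² + (0.35)² + (0.40)² + (0.71)² + (0.89)² + (-1.17)² + (0.49)² + (1.02)² + (-1.67)² + (0.21)² + (-0.93)² = 9.4885.
Posterior: Inv-Gamma(3.6 + 11/2, 1.8 + 9.4885/2) = Inv-Gamma(9.10, 6.54425).
E[σ²|data] = β/(α−1) = 6.54425/8.10 = 0.8079.

0.8079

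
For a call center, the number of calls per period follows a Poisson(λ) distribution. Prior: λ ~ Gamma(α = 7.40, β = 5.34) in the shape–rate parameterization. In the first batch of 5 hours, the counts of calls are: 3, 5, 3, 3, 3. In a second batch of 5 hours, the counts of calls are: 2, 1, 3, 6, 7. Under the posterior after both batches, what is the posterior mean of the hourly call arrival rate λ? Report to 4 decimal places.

With a Gamma(shape α, rate β) prior, the Poisson likelihood is conjugate: the posterior is Gamma(α + ΣXᵢ, β + n).
Batch 1: sum of counts S = 17 over n = 5 hours.
After batch 1: Gamma(α+S, β+n) = Gamma(7.40+17, 5.34+5) = Gamma(24.40, 10.34).
Batch 2: sum of counts S = 19 over n = 5 hours.
After batch 2: Gamma(α+S, β+n) = Gamma(24.40+19, 10.34+5) = Gamma(43.40, 15.34).
Posterior mean = α/β = 43.40/15.34 = 2.8292.

2.8292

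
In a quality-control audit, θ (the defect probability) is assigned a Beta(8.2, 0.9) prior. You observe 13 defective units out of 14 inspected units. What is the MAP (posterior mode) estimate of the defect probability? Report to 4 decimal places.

The Beta prior is conjugate to a Binomial/Bernoulli likelihood; the update adds successes to α and failures to β.
Posterior: Beta(α+k, β+n−k) = Beta(8.2+13, 0.9+1) = Beta(21.2, 1.9).
Mode of Beta(a,b) for a,b>1 is (a−1)/(a+b−2) = 20.2/21.1 = 0.9573.

0.9573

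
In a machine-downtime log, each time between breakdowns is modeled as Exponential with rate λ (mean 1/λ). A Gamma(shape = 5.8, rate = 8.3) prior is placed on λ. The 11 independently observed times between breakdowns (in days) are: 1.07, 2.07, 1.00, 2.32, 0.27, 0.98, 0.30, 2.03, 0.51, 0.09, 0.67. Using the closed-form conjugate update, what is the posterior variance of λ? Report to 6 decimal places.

0.043687

With a Gamma(shape α, rate β) prior on the exponential rate λ, the posterior after n observations with total T = Σxᵢ is Gamma(α+n, β+T).
Sum of observations T = 11.31 days; n = 11.
Posterior: Gamma(5.8+11, 8.3+11.31) = Gamma(16.8, 19.61).
Var = α/β² = 0.043687.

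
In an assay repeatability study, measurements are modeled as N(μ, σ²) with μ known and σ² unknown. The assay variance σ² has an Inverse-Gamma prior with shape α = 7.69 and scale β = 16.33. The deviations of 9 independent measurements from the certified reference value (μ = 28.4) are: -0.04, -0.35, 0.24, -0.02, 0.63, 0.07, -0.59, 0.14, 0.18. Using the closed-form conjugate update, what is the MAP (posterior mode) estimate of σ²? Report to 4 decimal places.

1.2754

With known mean μ and an Inverse-Gamma(α, β) prior on σ², the Normal likelihood is conjugate: posterior is Inv-Gamma(α + n/2, β + Σ(xᵢ−μ)²/2).
Σ(xᵢ−μ)² = (-0.04)² + (-0.35)² + (0.24)² + (-0.02)² + (0.63)² + (0.07)² + (-0.59)² + (0.14)² + (0.18)² = 0.9840.
Posterior: Inv-Gamma(7.69 + 9/2, 16.33 + 0.9840/2) = Inv-Gamma(12.19, 16.82200).
Mode = β/(α+1) = 16.82200/13.19 = 1.2754.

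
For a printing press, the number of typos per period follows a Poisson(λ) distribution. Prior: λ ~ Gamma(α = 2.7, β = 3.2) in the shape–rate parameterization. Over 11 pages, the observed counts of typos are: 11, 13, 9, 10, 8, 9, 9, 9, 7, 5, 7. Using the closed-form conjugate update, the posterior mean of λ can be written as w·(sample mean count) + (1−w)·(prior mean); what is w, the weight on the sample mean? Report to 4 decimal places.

With a Gamma(shape α, rate β) prior, the Poisson likelihood is conjugate: the posterior is Gamma(α + ΣXᵢ, β + n).
Posterior mean = (α₀+S)/(β₀+n) = [n/(β₀+n)]·(S/n) + [β₀/(β₀+n)]·(α₀/β₀), so only n and β₀ enter the weight.
Weight on data w = n/(β₀+n) = 11/(3.2+11) = 11/14.2 = 0.7746.

0.7746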